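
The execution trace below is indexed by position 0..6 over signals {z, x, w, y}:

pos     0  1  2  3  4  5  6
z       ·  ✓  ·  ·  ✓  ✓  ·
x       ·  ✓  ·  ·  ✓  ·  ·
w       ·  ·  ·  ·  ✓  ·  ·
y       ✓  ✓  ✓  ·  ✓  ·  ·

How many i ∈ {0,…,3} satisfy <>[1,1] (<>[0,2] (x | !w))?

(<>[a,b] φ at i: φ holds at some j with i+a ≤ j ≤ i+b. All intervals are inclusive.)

4

Evaluate at each i in [0,3]:
  i=0: ✓ (witness j=1)
  i=1: ✓ (witness j=2)
  i=2: ✓ (witness j=3)
  i=3: ✓ (witness j=4)
Positions where it holds: {0, 1, 2, 3} → 4.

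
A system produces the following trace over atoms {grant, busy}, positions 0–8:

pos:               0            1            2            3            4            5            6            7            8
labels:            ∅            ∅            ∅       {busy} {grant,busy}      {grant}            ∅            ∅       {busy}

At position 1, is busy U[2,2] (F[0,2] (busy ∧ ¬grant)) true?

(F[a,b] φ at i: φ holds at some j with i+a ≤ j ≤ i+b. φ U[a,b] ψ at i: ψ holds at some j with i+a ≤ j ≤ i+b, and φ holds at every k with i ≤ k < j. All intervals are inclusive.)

No

Need some j in [3,3] with F[0,2] (busy ∧ ¬grant), and busy at every k in [1,j-1].
  j=3: F[0,2] (busy ∧ ¬grant) holds, but busy fails at k=1 → not this j.
No j in the window works → until fails.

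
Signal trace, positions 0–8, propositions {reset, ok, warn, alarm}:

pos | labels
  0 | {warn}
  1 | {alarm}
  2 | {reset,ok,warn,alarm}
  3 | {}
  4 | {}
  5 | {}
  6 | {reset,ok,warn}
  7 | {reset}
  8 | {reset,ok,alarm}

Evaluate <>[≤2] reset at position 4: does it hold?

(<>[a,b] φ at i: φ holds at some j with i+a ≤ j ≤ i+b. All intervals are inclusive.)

Check reset at each j in [4,6]:
  j=4: false
  j=5: false
  j=6: true
Found at j=6 → formula holds.

Yes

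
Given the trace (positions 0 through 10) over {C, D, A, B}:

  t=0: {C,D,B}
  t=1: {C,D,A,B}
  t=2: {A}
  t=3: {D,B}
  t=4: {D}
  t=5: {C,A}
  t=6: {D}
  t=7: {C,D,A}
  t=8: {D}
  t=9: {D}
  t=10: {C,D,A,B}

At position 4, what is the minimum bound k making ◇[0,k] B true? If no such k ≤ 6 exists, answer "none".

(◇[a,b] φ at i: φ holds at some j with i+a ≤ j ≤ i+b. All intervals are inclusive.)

6

Scan j = 4,5,… for B:
  j=4: fails
  j=5: fails
  j=6: fails
  j=7: fails
  j=8: fails
  j=9: fails
  j=10: holds
First hit at j=10, so smallest k = 10-4 = 6.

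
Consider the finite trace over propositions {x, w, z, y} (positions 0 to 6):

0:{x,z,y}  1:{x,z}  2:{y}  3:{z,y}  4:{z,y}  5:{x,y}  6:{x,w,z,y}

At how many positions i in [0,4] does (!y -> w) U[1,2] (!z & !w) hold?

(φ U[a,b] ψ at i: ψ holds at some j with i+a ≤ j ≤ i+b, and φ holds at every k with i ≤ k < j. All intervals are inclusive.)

Evaluate at each i in [0,4]:
  i=0: ✗ (lhs fails at k=1 before rhs at j=2)
  i=1: ✗ (lhs fails at k=1 before rhs at j=2)
  i=2: ✗ (no rhs in [3,4])
  i=3: ✓ (rhs at j=5; lhs holds on [3,4])
  i=4: ✓ (rhs at j=5; lhs holds on [4,4])
Positions where it holds: {3, 4} → 2.

2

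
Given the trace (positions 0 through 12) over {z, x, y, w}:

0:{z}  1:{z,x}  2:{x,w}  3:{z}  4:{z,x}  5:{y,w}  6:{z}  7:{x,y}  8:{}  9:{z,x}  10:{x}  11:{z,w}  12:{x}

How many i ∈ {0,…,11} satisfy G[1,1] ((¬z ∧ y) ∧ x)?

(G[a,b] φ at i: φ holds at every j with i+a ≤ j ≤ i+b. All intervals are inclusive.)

Evaluate at each i in [0,11]:
  i=0: ✗ (fails at j=1)
  i=1: ✗ (fails at j=2)
  i=2: ✗ (fails at j=3)
  i=3: ✗ (fails at j=4)
  i=4: ✗ (fails at j=5)
  i=5: ✗ (fails at j=6)
  i=6: ✓ (all of [7,7])
  i=7: ✗ (fails at j=8)
  i=8: ✗ (fails at j=9)
  i=9: ✗ (fails at j=10)
  i=10: ✗ (fails at j=11)
  i=11: ✗ (fails at j=12)
Positions where it holds: {6} → 1.

1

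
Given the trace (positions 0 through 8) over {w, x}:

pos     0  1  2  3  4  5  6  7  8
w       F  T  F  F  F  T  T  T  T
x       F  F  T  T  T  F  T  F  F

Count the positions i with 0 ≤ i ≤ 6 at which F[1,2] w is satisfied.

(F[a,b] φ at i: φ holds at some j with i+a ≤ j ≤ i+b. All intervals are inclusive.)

5

Evaluate at each i in [0,6]:
  i=0: ✓ (witness j=1)
  i=1: ✗ (none in [2,3])
  i=2: ✗ (none in [3,4])
  i=3: ✓ (witness j=5)
  i=4: ✓ (witness j=5)
  i=5: ✓ (witness j=6)
  i=6: ✓ (witness j=7)
Positions where it holds: {0, 3, 4, 5, 6} → 5.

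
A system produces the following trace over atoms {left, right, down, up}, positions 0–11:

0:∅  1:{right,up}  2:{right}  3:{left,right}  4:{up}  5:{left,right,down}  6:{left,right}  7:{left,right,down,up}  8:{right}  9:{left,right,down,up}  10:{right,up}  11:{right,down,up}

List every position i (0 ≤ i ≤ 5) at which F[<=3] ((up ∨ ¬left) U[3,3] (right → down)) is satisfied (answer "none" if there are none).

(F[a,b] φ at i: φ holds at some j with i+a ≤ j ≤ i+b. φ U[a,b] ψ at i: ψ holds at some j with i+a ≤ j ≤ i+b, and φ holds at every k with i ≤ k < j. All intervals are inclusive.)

Evaluate at each i in [0,5]:
  i=0: ✗ (none in [0,3])
  i=1: ✗ (none in [1,4])
  i=2: ✗ (none in [2,5])
  i=3: ✗ (none in [3,6])
  i=4: ✗ (none in [4,7])
  i=5: ✓ (witness j=8)

5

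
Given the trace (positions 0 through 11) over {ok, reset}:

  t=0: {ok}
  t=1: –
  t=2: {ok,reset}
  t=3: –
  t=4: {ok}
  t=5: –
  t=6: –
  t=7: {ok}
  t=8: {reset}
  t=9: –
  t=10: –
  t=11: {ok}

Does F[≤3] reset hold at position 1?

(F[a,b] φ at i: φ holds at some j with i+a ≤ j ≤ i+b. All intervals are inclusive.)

Check reset at each j in [1,4]:
  j=1: false
  j=2: true
  j=3: false
  j=4: false
Found at j=2 → formula holds.

True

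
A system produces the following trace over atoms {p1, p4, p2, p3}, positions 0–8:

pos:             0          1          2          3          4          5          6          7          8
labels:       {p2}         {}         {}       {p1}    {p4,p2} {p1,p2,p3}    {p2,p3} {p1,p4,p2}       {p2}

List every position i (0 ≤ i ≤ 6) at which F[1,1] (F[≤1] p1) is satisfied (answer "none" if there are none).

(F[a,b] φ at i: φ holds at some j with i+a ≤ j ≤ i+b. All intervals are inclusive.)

1, 2, 3, 4, 5, 6

Evaluate at each i in [0,6]:
  i=0: ✗ (none in [1,1])
  i=1: ✓ (witness j=2)
  i=2: ✓ (witness j=3)
  i=3: ✓ (witness j=4)
  i=4: ✓ (witness j=5)
  i=5: ✓ (witness j=6)
  i=6: ✓ (witness j=7)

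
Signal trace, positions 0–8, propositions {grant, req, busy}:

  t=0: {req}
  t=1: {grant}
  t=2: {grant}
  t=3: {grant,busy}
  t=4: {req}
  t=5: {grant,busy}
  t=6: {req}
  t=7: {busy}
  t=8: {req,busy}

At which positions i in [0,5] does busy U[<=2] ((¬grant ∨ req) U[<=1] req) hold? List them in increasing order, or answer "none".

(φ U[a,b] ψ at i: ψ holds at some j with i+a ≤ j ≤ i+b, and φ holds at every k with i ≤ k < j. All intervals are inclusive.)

Evaluate at each i in [0,5]:
  i=0: ✓ (rhs at j=0)
  i=1: ✗ (no rhs in [1,3])
  i=2: ✗ (lhs fails at k=2 before rhs at j=4)
  i=3: ✓ (rhs at j=4; lhs holds on [3,3])
  i=4: ✓ (rhs at j=4)
  i=5: ✓ (rhs at j=6; lhs holds on [5,5])

0, 3, 4, 5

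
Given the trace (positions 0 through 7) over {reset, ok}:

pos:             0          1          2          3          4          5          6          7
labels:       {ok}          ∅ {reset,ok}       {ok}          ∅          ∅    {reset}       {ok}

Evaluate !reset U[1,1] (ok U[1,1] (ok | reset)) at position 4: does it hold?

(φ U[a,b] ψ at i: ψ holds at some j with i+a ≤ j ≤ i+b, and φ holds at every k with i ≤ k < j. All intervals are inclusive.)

Need some j in [5,5] with (ok U[1,1] (ok | reset)), and !reset at every k in [4,j-1].
  j=5: (ok U[1,1] (ok | reset)) — fails.
No j in the window works → until fails.

False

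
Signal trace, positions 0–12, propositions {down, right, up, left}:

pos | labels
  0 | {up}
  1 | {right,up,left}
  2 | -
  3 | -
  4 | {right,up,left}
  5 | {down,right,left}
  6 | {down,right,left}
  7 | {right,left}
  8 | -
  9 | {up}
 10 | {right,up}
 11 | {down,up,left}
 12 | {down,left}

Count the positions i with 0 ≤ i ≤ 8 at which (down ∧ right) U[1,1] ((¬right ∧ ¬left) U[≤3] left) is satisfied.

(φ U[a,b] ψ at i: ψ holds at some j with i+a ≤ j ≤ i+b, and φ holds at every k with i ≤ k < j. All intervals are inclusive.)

Evaluate at each i in [0,8]:
  i=0: ✗ (lhs fails at k=0 before rhs at j=1)
  i=1: ✗ (lhs fails at k=1 before rhs at j=2)
  i=2: ✗ (lhs fails at k=2 before rhs at j=3)
  i=3: ✗ (lhs fails at k=3 before rhs at j=4)
  i=4: ✗ (lhs fails at k=4 before rhs at j=5)
  i=5: ✓ (rhs at j=6; lhs holds on [5,5])
  i=6: ✓ (rhs at j=7; lhs holds on [6,6])
  i=7: ✗ (no rhs in [8,8])
  i=8: ✗ (no rhs in [9,9])
Positions where it holds: {5, 6} → 2.

2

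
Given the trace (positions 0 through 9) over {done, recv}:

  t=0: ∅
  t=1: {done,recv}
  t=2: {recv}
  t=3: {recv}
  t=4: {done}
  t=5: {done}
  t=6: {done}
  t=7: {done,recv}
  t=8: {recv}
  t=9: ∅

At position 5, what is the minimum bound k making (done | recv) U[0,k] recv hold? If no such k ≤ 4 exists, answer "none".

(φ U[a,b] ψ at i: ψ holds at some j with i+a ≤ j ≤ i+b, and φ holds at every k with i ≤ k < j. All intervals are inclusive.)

Need earliest j ≥ 5 with recv, and (done | recv) at every k in [5,j-1].
  j=5: rhs fails.
  j=6: rhs fails.
  j=7: rhs holds; lhs holds on [5,6]. k = 2.

2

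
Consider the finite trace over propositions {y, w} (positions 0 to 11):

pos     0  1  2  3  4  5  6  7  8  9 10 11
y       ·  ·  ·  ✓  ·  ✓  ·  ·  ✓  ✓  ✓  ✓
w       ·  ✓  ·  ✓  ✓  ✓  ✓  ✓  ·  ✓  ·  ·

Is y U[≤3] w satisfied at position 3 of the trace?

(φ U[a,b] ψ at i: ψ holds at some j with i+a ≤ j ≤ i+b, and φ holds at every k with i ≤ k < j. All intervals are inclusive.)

Need some j in [3,6] with w, and y at every k in [3,j-1].
  j=3: w holds; no prefix to check → satisfied.

Yes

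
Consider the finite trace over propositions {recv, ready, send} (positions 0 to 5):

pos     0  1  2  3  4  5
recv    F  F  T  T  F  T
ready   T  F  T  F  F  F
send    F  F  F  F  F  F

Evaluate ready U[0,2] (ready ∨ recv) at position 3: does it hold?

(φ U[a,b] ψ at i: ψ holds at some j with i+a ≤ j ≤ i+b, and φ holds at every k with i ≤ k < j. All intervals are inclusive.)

True

Need some j in [3,5] with (ready ∨ recv), and ready at every k in [3,j-1].
  j=3: (ready ∨ recv) holds; no prefix to check → satisfied.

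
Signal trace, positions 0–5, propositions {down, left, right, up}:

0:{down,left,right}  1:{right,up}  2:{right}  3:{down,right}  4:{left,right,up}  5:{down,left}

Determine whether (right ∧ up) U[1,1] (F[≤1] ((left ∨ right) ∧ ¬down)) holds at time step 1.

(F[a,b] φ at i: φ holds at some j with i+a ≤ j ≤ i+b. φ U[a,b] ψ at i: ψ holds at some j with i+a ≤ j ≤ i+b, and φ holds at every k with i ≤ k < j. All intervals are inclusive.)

Need some j in [2,2] with F[≤1] ((left ∨ right) ∧ ¬down), and (right ∧ up) at every k in [1,j-1].
  j=2: F[≤1] ((left ∨ right) ∧ ¬down) holds; (right ∧ up) holds at every k in [1,1] → satisfied.

Holds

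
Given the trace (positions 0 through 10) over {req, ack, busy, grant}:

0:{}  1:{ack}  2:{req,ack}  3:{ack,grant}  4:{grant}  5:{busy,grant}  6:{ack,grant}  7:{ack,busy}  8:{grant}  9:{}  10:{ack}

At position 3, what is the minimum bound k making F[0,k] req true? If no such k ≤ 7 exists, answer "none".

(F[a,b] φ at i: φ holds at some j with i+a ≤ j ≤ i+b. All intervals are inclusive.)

none

Scan j = 3,4,… for req:
  j=3: fails
  j=4: fails
  j=5: fails
  j=6: fails
  j=7: fails
  j=8: fails
  j=9: fails
  j=10: fails
No j in [3,10] satisfies it → none.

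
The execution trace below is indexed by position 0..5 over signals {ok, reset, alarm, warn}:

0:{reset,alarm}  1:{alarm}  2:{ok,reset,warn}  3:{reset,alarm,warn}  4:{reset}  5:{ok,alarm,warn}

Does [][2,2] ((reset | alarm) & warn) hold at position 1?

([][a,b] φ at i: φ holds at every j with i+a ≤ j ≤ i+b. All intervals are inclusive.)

Check ((reset | alarm) & warn) at every j in [3,3]:
  j=3: true
All positions satisfy it → formula holds.

Yes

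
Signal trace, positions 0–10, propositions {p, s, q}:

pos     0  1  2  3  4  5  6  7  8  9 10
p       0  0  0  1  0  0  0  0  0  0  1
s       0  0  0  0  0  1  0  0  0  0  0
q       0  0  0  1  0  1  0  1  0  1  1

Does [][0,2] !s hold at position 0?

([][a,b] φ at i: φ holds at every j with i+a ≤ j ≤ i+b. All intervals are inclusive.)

Check !s at every j in [0,2]:
  j=0: true
  j=1: true
  j=2: true
All positions satisfy it → formula holds.

True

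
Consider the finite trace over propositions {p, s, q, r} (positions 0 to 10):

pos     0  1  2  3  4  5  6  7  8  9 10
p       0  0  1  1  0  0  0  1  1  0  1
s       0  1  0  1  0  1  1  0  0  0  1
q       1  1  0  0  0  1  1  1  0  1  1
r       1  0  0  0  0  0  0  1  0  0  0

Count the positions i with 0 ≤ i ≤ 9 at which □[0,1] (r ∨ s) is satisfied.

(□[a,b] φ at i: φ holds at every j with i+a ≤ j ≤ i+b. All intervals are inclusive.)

Evaluate at each i in [0,9]:
  i=0: ✓ (all of [0,1])
  i=1: ✗ (fails at j=2)
  i=2: ✗ (fails at j=2)
  i=3: ✗ (fails at j=4)
  i=4: ✗ (fails at j=4)
  i=5: ✓ (all of [5,6])
  i=6: ✓ (all of [6,7])
  i=7: ✗ (fails at j=8)
  i=8: ✗ (fails at j=8)
  i=9: ✗ (fails at j=9)
Positions where it holds: {0, 5, 6} → 3.

3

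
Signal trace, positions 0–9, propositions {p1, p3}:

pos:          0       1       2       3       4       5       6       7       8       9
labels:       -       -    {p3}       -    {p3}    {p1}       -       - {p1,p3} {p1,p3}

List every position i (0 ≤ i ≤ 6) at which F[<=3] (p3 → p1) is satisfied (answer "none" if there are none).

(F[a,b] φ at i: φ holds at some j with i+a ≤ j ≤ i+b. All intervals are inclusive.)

Evaluate at each i in [0,6]:
  i=0: ✓ (witness j=0)
  i=1: ✓ (witness j=1)
  i=2: ✓ (witness j=3)
  i=3: ✓ (witness j=3)
  i=4: ✓ (witness j=5)
  i=5: ✓ (witness j=5)
  i=6: ✓ (witness j=6)

0, 1, 2, 3, 4, 5, 6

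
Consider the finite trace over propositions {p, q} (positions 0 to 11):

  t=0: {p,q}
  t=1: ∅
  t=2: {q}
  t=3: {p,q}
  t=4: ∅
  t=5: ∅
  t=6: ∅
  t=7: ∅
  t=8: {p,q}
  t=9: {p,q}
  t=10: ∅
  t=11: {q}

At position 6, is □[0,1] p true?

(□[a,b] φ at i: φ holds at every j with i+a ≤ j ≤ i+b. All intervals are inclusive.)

No

Check p at every j in [6,7]:
  j=6: false
  j=7: false
Fails at j=6 → formula fails.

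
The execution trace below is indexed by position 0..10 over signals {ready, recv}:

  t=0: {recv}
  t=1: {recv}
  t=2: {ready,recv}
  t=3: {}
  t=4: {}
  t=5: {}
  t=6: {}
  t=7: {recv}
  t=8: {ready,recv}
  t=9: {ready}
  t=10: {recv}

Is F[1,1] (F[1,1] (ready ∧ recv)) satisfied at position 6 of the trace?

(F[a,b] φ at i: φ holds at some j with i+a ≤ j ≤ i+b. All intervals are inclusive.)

Check F[1,1] (ready ∧ recv) at each j in [7,7]:
  j=7: holds (witness at 8)
Found at j=7 → formula holds.

Holds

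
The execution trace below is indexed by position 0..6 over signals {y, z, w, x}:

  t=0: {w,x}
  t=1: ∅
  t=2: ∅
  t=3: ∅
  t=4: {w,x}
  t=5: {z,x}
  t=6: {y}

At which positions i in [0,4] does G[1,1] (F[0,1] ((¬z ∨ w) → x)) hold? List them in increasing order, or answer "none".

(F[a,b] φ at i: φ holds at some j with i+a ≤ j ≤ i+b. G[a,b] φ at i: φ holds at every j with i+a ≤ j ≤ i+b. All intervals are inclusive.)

2, 3, 4

Evaluate at each i in [0,4]:
  i=0: ✗ (fails at j=1)
  i=1: ✗ (fails at j=2)
  i=2: ✓ (all of [3,3])
  i=3: ✓ (all of [4,4])
  i=4: ✓ (all of [5,5])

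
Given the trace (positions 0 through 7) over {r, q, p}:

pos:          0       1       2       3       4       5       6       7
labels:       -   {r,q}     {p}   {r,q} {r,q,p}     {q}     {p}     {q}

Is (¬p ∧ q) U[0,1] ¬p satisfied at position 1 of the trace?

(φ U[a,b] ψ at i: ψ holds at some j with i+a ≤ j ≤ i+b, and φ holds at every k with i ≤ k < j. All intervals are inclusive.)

Need some j in [1,2] with ¬p, and (¬p ∧ q) at every k in [1,j-1].
  j=1: ¬p holds; no prefix to check → satisfied.

True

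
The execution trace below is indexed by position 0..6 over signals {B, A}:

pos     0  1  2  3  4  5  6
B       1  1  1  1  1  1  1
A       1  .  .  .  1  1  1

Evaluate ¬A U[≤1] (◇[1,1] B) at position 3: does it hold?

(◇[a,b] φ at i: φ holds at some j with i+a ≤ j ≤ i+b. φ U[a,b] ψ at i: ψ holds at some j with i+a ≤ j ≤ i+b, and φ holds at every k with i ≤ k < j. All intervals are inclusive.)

Need some j in [3,4] with ◇[1,1] B, and ¬A at every k in [3,j-1].
  j=3: ◇[1,1] B holds; no prefix to check → satisfied.

Holds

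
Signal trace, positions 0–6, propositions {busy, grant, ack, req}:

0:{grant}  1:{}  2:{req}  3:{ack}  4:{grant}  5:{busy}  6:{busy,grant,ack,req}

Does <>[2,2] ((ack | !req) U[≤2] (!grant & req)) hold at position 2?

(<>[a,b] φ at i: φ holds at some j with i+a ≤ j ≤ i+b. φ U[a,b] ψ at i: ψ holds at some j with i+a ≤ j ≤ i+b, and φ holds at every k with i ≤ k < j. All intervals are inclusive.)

Check ((ack | !req) U[≤2] (!grant & req)) at each j in [4,4]:
  j=4: fails
No position in the window satisfies it → formula fails.

No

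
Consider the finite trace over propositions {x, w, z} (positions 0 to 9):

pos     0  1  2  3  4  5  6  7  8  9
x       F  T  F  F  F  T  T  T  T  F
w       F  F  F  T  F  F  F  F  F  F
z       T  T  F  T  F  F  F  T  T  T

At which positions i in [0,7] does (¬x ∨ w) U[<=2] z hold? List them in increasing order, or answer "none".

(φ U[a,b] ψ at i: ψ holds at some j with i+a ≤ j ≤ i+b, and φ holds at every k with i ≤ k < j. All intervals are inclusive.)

0, 1, 2, 3, 7

Evaluate at each i in [0,7]:
  i=0: ✓ (rhs at j=0)
  i=1: ✓ (rhs at j=1)
  i=2: ✓ (rhs at j=3; lhs holds on [2,2])
  i=3: ✓ (rhs at j=3)
  i=4: ✗ (no rhs in [4,6])
  i=5: ✗ (lhs fails at k=5 before rhs at j=7)
  i=6: ✗ (lhs fails at k=6 before rhs at j=7)
  i=7: ✓ (rhs at j=7)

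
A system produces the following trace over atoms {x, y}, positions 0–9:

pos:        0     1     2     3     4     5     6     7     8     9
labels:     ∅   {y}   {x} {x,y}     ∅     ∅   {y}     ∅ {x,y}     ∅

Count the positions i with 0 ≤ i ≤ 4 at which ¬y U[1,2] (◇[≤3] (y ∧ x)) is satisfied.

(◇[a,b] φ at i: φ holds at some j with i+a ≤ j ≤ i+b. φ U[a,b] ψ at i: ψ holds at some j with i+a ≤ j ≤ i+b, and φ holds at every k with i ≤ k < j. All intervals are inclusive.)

3

Evaluate at each i in [0,4]:
  i=0: ✓ (rhs at j=1; lhs holds on [0,0])
  i=1: ✗ (lhs fails at k=1 before rhs at j=2)
  i=2: ✓ (rhs at j=3; lhs holds on [2,2])
  i=3: ✗ (lhs fails at k=3 before rhs at j=5)
  i=4: ✓ (rhs at j=5; lhs holds on [4,4])
Positions where it holds: {0, 2, 4} → 3.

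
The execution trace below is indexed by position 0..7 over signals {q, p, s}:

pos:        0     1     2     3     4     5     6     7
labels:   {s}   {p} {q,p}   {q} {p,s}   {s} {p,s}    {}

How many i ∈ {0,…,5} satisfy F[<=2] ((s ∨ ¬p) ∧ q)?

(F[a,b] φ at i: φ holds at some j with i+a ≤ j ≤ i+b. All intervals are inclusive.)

3

Evaluate at each i in [0,5]:
  i=0: ✗ (none in [0,2])
  i=1: ✓ (witness j=3)
  i=2: ✓ (witness j=3)
  i=3: ✓ (witness j=3)
  i=4: ✗ (none in [4,6])
  i=5: ✗ (none in [5,7])
Positions where it holds: {1, 2, 3} → 3.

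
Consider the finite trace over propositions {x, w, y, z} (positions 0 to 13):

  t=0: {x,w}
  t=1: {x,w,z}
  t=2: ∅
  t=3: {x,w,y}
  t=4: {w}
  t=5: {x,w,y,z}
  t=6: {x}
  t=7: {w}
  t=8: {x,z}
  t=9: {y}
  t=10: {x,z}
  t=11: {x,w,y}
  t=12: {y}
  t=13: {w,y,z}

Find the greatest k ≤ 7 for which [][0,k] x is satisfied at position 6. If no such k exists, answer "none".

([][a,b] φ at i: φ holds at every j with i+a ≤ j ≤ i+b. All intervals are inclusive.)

x must hold from j=6 onward; find where it first fails.
  j=6: holds
  j=7: fails
Holds on [6,6], so largest k = 0.

0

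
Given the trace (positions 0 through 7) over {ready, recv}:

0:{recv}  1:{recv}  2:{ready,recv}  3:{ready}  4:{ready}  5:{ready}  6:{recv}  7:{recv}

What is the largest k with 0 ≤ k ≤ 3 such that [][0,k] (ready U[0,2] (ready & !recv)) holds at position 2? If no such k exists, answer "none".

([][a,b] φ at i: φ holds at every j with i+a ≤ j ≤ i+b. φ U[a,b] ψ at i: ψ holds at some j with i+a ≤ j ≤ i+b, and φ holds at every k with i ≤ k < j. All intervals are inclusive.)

3

(ready U[0,2] (ready & !recv)) must hold from j=2 onward; find where it first fails.
  j=2: holds
  j=3: holds
  j=4: holds
  j=5: holds
Holds through j=5; largest k = 3.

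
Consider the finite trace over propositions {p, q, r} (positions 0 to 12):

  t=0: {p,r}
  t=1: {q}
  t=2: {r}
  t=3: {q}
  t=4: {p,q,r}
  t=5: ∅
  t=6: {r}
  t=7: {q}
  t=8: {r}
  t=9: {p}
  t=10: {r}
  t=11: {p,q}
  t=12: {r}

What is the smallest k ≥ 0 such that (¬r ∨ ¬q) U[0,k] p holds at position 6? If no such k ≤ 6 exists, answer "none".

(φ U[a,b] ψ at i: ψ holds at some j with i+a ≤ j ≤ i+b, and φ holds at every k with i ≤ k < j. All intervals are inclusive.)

3

Need earliest j ≥ 6 with p, and (¬r ∨ ¬q) at every k in [6,j-1].
  j=6: rhs fails.
  j=7: rhs fails.
  j=8: rhs fails.
  j=9: rhs holds; lhs holds on [6,8]. k = 3.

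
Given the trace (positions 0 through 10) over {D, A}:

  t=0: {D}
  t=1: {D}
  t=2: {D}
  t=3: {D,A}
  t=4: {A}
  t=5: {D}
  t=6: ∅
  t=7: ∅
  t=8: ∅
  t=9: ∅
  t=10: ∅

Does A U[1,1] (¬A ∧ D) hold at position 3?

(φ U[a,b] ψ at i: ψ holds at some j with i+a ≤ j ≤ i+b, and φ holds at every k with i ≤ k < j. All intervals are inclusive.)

Does not hold

Need some j in [4,4] with (¬A ∧ D), and A at every k in [3,j-1].
  j=4: (¬A ∧ D) false.
No j in the window works → until fails.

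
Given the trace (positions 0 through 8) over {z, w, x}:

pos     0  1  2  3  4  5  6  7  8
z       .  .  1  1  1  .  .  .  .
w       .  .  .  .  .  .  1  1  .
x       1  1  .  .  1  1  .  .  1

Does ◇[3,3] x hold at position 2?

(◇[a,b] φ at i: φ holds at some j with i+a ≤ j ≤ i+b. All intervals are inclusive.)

Check x at each j in [5,5]:
  j=5: true
Found at j=5 → formula holds.

True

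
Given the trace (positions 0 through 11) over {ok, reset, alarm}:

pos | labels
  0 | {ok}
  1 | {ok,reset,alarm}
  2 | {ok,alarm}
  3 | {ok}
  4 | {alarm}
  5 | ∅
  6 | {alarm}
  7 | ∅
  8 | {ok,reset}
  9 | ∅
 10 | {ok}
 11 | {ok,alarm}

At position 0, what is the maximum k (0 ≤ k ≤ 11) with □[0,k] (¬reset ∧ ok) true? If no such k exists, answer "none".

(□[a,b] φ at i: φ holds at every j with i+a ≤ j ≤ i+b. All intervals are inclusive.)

0

(¬reset ∧ ok) must hold from j=0 onward; find where it first fails.
  j=0: holds
  j=1: fails
Holds on [0,0], so largest k = 0.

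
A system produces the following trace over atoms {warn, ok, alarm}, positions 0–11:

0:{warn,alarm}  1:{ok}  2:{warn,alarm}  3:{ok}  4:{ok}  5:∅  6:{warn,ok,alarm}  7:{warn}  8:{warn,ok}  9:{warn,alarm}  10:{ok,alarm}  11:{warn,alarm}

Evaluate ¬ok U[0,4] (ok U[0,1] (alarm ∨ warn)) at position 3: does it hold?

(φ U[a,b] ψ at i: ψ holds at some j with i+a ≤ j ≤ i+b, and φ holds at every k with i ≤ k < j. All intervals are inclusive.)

Does not hold

Need some j in [3,7] with (ok U[0,1] (alarm ∨ warn)), and ¬ok at every k in [3,j-1].
  j=3: (ok U[0,1] (alarm ∨ warn)) — fails.
  j=4: (ok U[0,1] (alarm ∨ warn)) — fails.
  j=5: (ok U[0,1] (alarm ∨ warn)) — fails.
  j=6: (ok U[0,1] (alarm ∨ warn)) holds, but ¬ok fails at k=3 → not this j.
  j=7: (ok U[0,1] (alarm ∨ warn)) holds, but ¬ok fails at k=3 → not this j.
No j in the window works → until fails.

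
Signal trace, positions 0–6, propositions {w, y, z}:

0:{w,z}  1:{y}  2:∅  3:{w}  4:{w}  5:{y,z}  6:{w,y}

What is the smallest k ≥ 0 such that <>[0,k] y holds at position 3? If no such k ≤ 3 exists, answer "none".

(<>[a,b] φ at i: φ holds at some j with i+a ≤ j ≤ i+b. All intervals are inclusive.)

2

Scan j = 3,4,… for y:
  j=3: fails
  j=4: fails
  j=5: holds
First hit at j=5, so smallest k = 5-3 = 2.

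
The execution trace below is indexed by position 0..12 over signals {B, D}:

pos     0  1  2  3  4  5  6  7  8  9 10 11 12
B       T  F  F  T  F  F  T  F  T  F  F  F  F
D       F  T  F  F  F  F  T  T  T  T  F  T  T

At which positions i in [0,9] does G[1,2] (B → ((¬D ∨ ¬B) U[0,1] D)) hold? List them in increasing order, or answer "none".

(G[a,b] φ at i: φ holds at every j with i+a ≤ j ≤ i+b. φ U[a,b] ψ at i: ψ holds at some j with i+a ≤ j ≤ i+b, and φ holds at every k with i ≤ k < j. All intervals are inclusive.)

0, 3, 4, 5, 6, 7, 8, 9

Evaluate at each i in [0,9]:
  i=0: ✓ (all of [1,2])
  i=1: ✗ (fails at j=3)
  i=2: ✗ (fails at j=3)
  i=3: ✓ (all of [4,5])
  i=4: ✓ (all of [5,6])
  i=5: ✓ (all of [6,7])
  i=6: ✓ (all of [7,8])
  i=7: ✓ (all of [8,9])
  i=8: ✓ (all of [9,10])
  i=9: ✓ (all of [10,11])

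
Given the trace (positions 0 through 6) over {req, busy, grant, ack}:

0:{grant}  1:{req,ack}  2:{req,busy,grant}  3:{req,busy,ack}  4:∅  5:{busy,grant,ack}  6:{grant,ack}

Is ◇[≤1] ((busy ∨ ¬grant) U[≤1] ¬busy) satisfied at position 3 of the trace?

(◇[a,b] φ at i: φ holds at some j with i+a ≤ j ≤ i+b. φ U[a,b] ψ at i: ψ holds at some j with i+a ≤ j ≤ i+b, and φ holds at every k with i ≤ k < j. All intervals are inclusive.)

Holds

Check ((busy ∨ ¬grant) U[≤1] ¬busy) at each j in [3,4]:
  j=3: holds
  j=4: holds
Found at j=3 → formula holds.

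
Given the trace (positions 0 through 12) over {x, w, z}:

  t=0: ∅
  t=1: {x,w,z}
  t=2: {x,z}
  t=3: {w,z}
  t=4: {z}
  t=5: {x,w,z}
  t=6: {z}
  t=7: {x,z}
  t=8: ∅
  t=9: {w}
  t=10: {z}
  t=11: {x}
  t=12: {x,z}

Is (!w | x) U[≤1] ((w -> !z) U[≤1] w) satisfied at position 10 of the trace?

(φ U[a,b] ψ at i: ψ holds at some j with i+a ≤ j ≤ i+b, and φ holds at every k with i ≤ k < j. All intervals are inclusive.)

No

Need some j in [10,11] with ((w -> !z) U[≤1] w), and (!w | x) at every k in [10,j-1].
  j=10: ((w -> !z) U[≤1] w) — fails.
  j=11: ((w -> !z) U[≤1] w) — fails.
No j in the window works → until fails.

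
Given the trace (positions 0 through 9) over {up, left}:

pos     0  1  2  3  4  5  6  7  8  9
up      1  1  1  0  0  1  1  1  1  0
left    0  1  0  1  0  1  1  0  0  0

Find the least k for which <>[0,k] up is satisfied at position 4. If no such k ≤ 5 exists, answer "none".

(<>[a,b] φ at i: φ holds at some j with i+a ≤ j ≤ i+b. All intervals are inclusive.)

1

Scan j = 4,5,… for up:
  j=4: fails
  j=5: holds
First hit at j=5, so smallest k = 5-4 = 1.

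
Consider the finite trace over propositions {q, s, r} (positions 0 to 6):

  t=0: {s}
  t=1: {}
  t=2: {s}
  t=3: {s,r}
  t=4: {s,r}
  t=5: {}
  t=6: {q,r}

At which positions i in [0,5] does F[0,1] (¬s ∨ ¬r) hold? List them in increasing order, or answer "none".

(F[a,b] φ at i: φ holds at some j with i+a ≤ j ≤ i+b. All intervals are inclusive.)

0, 1, 2, 4, 5

Evaluate at each i in [0,5]:
  i=0: ✓ (witness j=0)
  i=1: ✓ (witness j=1)
  i=2: ✓ (witness j=2)
  i=3: ✗ (none in [3,4])
  i=4: ✓ (witness j=5)
  i=5: ✓ (witness j=5)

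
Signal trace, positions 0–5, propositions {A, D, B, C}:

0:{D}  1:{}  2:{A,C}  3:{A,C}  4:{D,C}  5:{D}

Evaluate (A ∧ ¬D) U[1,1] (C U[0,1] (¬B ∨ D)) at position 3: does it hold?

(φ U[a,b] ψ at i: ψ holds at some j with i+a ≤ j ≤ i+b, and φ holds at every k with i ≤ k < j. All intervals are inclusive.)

Need some j in [4,4] with (C U[0,1] (¬B ∨ D)), and (A ∧ ¬D) at every k in [3,j-1].
  j=4: (C U[0,1] (¬B ∨ D)) holds; (A ∧ ¬D) holds at every k in [3,3] → satisfied.

Holds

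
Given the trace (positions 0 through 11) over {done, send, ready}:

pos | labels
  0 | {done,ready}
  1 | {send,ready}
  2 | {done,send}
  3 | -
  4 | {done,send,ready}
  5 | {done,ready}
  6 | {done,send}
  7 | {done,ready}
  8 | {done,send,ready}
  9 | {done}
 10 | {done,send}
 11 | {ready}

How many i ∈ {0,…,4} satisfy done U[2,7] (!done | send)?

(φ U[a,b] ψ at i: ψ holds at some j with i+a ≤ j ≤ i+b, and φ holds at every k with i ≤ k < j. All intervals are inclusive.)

Evaluate at each i in [0,4]:
  i=0: ✗ (lhs fails at k=1 before rhs at j=2)
  i=1: ✗ (lhs fails at k=1 before rhs at j=3)
  i=2: ✗ (lhs fails at k=3 before rhs at j=4)
  i=3: ✗ (lhs fails at k=3 before rhs at j=6)
  i=4: ✓ (rhs at j=6; lhs holds on [4,5])
Positions where it holds: {4} → 1.

1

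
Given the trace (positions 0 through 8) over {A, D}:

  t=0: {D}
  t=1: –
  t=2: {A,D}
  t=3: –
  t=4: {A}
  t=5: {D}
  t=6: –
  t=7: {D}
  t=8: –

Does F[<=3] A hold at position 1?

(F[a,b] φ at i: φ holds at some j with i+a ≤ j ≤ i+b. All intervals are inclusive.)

Check A at each j in [1,4]:
  j=1: false
  j=2: true
  j=3: false
  j=4: true
Found at j=2 → formula holds.

True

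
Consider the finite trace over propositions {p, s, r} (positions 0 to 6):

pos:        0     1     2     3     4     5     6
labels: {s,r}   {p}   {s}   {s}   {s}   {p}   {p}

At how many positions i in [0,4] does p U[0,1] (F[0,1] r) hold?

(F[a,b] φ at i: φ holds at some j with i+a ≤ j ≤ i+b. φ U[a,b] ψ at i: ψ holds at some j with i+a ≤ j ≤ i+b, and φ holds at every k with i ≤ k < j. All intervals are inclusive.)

Evaluate at each i in [0,4]:
  i=0: ✓ (rhs at j=0)
  i=1: ✗ (no rhs in [1,2])
  i=2: ✗ (no rhs in [2,3])
  i=3: ✗ (no rhs in [3,4])
  i=4: ✗ (no rhs in [4,5])
Positions where it holds: {0} → 1.

1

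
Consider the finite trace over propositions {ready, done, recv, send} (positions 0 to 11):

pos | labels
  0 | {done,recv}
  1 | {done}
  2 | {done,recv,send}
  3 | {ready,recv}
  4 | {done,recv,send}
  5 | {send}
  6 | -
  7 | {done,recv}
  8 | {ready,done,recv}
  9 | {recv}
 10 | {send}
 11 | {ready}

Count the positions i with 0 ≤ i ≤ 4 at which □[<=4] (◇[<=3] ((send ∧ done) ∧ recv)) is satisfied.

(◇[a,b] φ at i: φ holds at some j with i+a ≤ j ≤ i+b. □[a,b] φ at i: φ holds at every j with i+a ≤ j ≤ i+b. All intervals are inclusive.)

1

Evaluate at each i in [0,4]:
  i=0: ✓ (all of [0,4])
  i=1: ✗ (fails at j=5)
  i=2: ✗ (fails at j=5)
  i=3: ✗ (fails at j=5)
  i=4: ✗ (fails at j=5)
Positions where it holds: {0} → 1.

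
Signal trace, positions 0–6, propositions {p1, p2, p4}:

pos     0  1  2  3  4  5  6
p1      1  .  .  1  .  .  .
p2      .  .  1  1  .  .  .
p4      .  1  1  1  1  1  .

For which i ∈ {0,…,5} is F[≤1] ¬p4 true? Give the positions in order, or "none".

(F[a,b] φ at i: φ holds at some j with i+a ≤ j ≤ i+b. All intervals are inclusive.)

Evaluate at each i in [0,5]:
  i=0: ✓ (witness j=0)
  i=1: ✗ (none in [1,2])
  i=2: ✗ (none in [2,3])
  i=3: ✗ (none in [3,4])
  i=4: ✗ (none in [4,5])
  i=5: ✓ (witness j=6)

0, 5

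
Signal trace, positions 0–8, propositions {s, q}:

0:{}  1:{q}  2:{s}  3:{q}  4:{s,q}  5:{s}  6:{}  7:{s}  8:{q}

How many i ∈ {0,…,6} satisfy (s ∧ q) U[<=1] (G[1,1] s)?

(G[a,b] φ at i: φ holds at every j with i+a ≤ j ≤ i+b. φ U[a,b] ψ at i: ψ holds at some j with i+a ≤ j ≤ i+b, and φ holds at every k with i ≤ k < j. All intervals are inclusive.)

Evaluate at each i in [0,6]:
  i=0: ✗ (lhs fails at k=0 before rhs at j=1)
  i=1: ✓ (rhs at j=1)
  i=2: ✗ (lhs fails at k=2 before rhs at j=3)
  i=3: ✓ (rhs at j=3)
  i=4: ✓ (rhs at j=4)
  i=5: ✗ (lhs fails at k=5 before rhs at j=6)
  i=6: ✓ (rhs at j=6)
Positions where it holds: {1, 3, 4, 6} → 4.

4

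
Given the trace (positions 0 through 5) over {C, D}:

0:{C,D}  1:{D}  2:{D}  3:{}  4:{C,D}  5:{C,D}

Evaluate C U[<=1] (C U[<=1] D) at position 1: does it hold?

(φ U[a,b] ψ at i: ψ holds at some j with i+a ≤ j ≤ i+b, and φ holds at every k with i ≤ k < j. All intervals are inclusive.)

Need some j in [1,2] with (C U[<=1] D), and C at every k in [1,j-1].
  j=1: (C U[<=1] D) holds; no prefix to check → satisfied.

Holds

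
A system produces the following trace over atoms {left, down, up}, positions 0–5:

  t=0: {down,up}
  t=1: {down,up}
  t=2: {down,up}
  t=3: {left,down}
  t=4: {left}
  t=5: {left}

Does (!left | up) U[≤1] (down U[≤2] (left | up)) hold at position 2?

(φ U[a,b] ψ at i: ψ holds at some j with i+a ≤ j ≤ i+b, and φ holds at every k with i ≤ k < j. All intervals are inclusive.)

Need some j in [2,3] with (down U[≤2] (left | up)), and (!left | up) at every k in [2,j-1].
  j=2: (down U[≤2] (left | up)) holds; no prefix to check → satisfied.

Holds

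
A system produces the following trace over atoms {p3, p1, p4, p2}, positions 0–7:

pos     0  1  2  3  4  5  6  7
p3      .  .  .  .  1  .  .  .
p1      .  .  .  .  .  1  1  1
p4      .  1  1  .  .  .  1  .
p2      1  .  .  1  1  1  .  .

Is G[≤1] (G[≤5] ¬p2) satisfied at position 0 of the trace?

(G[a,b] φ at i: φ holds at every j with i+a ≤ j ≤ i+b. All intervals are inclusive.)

Check G[≤5] ¬p2 at every j in [0,1]:
  j=0: fails at 0
  j=1: fails at 3
Fails at j=0 → formula fails.

Does not hold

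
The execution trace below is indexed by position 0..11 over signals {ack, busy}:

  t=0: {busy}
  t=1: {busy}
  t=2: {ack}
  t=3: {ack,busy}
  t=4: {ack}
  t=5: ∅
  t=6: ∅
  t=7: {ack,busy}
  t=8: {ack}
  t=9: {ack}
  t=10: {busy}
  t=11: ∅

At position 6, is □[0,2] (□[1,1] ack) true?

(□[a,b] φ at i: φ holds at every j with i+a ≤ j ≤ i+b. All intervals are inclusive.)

Check □[1,1] ack at every j in [6,8]:
  j=6: holds on [7,7]
  j=7: holds on [8,8]
  j=8: holds on [9,9]
All positions satisfy it → formula holds.

True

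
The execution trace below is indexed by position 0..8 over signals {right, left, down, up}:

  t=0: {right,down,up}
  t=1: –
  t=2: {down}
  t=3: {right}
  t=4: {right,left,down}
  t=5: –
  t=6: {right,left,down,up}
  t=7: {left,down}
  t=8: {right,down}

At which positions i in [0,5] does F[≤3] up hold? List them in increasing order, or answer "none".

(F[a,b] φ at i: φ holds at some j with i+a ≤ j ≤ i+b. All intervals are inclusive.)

Evaluate at each i in [0,5]:
  i=0: ✓ (witness j=0)
  i=1: ✗ (none in [1,4])
  i=2: ✗ (none in [2,5])
  i=3: ✓ (witness j=6)
  i=4: ✓ (witness j=6)
  i=5: ✓ (witness j=6)

0, 3, 4, 5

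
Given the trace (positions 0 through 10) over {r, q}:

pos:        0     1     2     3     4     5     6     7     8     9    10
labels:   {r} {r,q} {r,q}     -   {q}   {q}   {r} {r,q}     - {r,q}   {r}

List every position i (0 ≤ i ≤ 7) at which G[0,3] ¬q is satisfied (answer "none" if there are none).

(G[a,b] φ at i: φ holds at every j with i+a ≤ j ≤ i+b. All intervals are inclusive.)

none

Evaluate at each i in [0,7]:
  i=0: ✗ (fails at j=1)
  i=1: ✗ (fails at j=1)
  i=2: ✗ (fails at j=2)
  i=3: ✗ (fails at j=4)
  i=4: ✗ (fails at j=4)
  i=5: ✗ (fails at j=5)
  i=6: ✗ (fails at j=7)
  i=7: ✗ (fails at j=7)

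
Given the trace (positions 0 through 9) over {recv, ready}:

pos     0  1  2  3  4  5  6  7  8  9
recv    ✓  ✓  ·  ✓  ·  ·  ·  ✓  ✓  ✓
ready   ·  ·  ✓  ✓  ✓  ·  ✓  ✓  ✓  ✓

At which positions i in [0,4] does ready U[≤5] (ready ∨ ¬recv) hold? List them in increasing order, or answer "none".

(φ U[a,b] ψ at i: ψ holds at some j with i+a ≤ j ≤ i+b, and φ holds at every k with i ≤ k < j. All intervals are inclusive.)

2, 3, 4

Evaluate at each i in [0,4]:
  i=0: ✗ (lhs fails at k=0 before rhs at j=2)
  i=1: ✗ (lhs fails at k=1 before rhs at j=2)
  i=2: ✓ (rhs at j=2)
  i=3: ✓ (rhs at j=3)
  i=4: ✓ (rhs at j=4)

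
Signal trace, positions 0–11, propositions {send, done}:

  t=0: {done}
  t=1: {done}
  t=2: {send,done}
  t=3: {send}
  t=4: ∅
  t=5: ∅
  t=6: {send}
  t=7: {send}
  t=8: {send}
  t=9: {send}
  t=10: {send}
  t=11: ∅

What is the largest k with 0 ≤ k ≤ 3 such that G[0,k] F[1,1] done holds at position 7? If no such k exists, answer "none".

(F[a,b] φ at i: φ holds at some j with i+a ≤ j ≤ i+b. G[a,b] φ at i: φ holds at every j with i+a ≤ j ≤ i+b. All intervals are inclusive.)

none

F[1,1] done must hold from j=7 onward; find where it first fails.
  j=7: fails → no k works.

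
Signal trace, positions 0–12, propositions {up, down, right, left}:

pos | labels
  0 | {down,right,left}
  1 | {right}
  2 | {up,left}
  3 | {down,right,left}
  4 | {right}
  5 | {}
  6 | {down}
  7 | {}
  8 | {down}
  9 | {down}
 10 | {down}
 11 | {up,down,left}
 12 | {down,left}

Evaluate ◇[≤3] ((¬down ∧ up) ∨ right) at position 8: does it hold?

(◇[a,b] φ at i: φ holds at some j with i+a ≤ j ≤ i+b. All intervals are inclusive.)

False

Check ((¬down ∧ up) ∨ right) at each j in [8,11]:
  j=8: false
  j=9: false
  j=10: false
  j=11: false
No position in the window satisfies it → formula fails.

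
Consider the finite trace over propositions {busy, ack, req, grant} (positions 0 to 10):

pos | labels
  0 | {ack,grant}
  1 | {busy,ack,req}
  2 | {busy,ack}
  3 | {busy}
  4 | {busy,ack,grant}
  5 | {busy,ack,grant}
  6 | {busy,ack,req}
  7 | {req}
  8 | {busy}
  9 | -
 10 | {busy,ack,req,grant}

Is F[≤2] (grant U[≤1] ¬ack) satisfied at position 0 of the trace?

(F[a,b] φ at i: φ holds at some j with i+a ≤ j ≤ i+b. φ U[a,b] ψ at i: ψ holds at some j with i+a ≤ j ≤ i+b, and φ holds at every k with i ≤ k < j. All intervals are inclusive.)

Check (grant U[≤1] ¬ack) at each j in [0,2]:
  j=0: fails
  j=1: fails
  j=2: fails
No position in the window satisfies it → formula fails.

Does not hold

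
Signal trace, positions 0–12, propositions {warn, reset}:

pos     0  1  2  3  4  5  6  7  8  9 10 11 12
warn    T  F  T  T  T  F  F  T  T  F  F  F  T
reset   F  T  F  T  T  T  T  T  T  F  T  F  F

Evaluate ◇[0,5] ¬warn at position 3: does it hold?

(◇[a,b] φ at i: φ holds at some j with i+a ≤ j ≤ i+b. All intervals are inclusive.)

Check ¬warn at each j in [3,8]:
  j=3: false
  j=4: false
  j=5: true
  j=6: true
  j=7: false
  j=8: false
Found at j=5 → formula holds.

Yes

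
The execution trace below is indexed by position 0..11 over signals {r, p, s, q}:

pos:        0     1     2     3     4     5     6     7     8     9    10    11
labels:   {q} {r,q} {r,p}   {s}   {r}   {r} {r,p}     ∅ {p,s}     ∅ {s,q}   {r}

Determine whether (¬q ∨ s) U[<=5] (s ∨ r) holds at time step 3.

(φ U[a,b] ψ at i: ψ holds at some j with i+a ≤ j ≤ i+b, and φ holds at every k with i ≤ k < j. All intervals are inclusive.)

True

Need some j in [3,8] with (s ∨ r), and (¬q ∨ s) at every k in [3,j-1].
  j=3: (s ∨ r) holds; no prefix to check → satisfied.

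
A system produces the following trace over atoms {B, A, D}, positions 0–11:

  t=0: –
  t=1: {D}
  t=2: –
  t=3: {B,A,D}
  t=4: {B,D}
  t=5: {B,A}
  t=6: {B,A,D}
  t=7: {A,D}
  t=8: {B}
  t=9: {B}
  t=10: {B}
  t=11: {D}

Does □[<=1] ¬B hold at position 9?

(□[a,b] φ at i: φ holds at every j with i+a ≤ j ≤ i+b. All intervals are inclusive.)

False

Check ¬B at every j in [9,10]:
  j=9: false
  j=10: false
Fails at j=9 → formula fails.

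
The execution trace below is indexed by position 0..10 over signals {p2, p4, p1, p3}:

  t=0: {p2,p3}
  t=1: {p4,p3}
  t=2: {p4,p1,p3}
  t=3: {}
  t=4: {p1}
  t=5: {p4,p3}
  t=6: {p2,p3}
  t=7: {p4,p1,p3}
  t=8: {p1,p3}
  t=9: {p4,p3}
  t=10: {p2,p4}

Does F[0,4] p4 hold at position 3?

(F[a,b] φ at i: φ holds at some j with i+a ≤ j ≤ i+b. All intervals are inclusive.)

Check p4 at each j in [3,7]:
  j=3: false
  j=4: false
  j=5: true
  j=6: false
  j=7: true
Found at j=5 → formula holds.

True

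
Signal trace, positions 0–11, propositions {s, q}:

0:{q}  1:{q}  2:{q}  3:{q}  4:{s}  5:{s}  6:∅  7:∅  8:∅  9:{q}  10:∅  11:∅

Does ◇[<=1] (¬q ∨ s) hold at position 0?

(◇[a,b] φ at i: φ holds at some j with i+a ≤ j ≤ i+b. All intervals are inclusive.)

No

Check (¬q ∨ s) at each j in [0,1]:
  j=0: false
  j=1: false
No position in the window satisfies it → formula fails.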